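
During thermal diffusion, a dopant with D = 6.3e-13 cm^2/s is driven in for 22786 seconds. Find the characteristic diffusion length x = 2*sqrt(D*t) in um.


Step 1: Compute D*t = 6.3e-13 * 22786 = 1.435518e-08 cm^2
Step 2: sqrt(D*t) = 1.19813e-04 cm
Step 3: x = 2 * 1.19813e-04 cm = 2.39626e-04 cm
Step 4: Convert to um (1 cm = 1e4 um): x = 2.396 um


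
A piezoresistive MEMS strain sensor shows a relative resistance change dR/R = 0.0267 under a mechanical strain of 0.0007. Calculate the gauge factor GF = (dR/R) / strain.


Step 1: Identify values.
dR/R = 0.0267, strain = 0.0007
Step 2: GF = (dR/R) / strain = 0.0267 / 0.0007
GF = 38.1


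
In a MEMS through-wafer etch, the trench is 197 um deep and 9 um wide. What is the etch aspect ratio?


Step 1: AR = depth / width
Step 2: AR = 197 / 9
AR = 21.9


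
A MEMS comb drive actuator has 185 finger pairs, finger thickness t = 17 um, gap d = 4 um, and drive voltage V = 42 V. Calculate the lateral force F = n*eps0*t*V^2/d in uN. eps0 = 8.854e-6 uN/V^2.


Step 1: Parameters: n=185, eps0=8.854e-6 uN/V^2, t=17 um, V=42 V, d=4 um
Step 2: V^2 = 1764
Step 3: F = 185 * 8.854e-6 * 17 * 1764 / 4
F = 12.28 uN


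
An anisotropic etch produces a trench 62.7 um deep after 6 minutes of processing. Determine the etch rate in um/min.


Step 1: Etch rate = depth / time
Step 2: rate = 62.7 / 6
rate = 10.45 um/min


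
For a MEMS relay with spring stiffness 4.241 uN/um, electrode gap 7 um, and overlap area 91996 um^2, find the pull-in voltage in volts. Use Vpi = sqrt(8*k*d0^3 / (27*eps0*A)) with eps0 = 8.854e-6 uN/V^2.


Step 1: Compute numerator: 8 * k * d0^3 = 8 * 4.241 * 7^3 = 11637.304
Step 2: Compute denominator: 27 * eps0 * A = 27 * 8.854e-6 * 91996 = 21.99238
Step 3: Vpi = sqrt(11637.304 / 21.99238)
Vpi = 23.0 V


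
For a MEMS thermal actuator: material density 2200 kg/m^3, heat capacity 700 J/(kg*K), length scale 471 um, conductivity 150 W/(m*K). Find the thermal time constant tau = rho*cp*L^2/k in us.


Step 1: Convert L to m: L = 471e-6 m
Step 2: L^2 = (471e-6)^2 = 2.21841e-07 m^2
Step 3: tau = 2200 * 700 * 2.21841e-07 / 150 = 2.2775676e-03 s
Step 4: Convert to microseconds (multiply by 1e6).
tau = 2277.568 us


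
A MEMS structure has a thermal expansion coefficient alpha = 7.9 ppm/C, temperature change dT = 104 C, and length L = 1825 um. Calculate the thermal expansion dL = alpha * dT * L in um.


Step 1: Convert CTE: alpha = 7.9 ppm/C = 7.9e-6 /C
Step 2: dL = 7.9e-6 * 104 * 1825
dL = 1.4994 um


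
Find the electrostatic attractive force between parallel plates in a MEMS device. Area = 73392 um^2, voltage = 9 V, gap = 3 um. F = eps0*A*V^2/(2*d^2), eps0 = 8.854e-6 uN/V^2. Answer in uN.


Step 1: Identify parameters.
eps0 = 8.854e-6 uN/V^2, A = 73392 um^2, V = 9 V, d = 3 um
Step 2: Compute V^2 = 9^2 = 81
Step 3: Compute d^2 = 3^2 = 9
Step 4: F = 0.5 * 8.854e-6 * 73392 * 81 / 9
F = 2.924 uN


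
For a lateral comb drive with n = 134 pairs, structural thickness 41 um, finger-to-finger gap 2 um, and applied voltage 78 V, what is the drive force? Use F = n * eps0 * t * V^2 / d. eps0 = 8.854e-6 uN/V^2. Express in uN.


Step 1: Parameters: n=134, eps0=8.854e-6 uN/V^2, t=41 um, V=78 V, d=2 um
Step 2: V^2 = 6084
Step 3: F = 134 * 8.854e-6 * 41 * 6084 / 2
F = 147.975 uN


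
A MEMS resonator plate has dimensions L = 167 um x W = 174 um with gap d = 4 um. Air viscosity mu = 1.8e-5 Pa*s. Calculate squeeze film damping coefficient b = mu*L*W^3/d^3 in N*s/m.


Step 1: Convert to SI.
L = 167e-6 m, W = 174e-6 m, d = 4e-6 m
Step 2: W^3 = (174e-6)^3 = 5.27e-12 m^3
Step 3: d^3 = (4e-6)^3 = 6.40e-17 m^3
Step 4: b = 1.8e-5 * 167e-6 * 5.27e-12 / 6.40e-17
b = 2.47e-04 N*s/m


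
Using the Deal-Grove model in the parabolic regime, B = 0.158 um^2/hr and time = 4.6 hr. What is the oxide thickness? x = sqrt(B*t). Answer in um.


Step 1: Compute B*t = 0.158 * 4.6 = 0.7268
Step 2: x = sqrt(0.7268)
x = 0.853 um


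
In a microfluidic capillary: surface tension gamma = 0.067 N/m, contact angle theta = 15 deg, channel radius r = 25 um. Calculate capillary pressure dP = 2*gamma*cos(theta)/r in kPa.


Step 1: cos(15 deg) = 0.9659
Step 2: Convert r to m: r = 25e-6 m
Step 3: dP = 2 * 0.067 * 0.9659 / 25e-6 = 5177.2 Pa
Step 4: Convert Pa to kPa (divide by 1000).
dP = 5.18 kPa


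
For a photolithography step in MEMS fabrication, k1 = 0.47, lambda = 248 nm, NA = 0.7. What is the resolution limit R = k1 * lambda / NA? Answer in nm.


Step 1: Identify values: k1 = 0.47, lambda = 248 nm, NA = 0.7
Step 2: R = k1 * lambda / NA
R = 0.47 * 248 / 0.7
R = 166.5 nm


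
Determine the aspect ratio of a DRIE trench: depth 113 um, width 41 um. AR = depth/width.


Step 1: AR = depth / width
Step 2: AR = 113 / 41
AR = 2.8


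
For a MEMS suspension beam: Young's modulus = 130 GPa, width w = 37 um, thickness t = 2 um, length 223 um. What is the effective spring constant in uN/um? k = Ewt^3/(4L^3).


Step 1: Convert E to consistent units (1 GPa = 1000 uN/um^2).
E = 130 GPa = 130000 uN/um^2
Step 2: Compute t^3 = 2^3 = 8
Step 3: Compute L^3 = 223^3 = 11089567
Step 4: k = 130000 * 37 * 8 / (4 * 11089567)
k = 0.8675 uN/um


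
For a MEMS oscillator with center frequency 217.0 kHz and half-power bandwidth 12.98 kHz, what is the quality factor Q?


Step 1: Q = f0 / bandwidth
Step 2: Q = 217.0 / 12.98
Q = 16.7


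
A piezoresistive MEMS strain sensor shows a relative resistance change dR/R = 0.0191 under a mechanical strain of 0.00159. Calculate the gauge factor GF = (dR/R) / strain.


Step 1: Identify values.
dR/R = 0.0191, strain = 0.00159
Step 2: GF = (dR/R) / strain = 0.0191 / 0.00159
GF = 12.0


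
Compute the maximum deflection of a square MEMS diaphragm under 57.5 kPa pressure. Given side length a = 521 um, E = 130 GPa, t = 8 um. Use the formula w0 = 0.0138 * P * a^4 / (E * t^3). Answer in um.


Step 1: Convert pressure to compatible units (E is in GPa, so P in GPa).
P = 57.5 kPa = 57.5e-6 GPa
Step 2: Compute numerator: 0.0138 * P * a^4.
a^4 = 521^4 = 73680216481
numerator = 0.0138 * 57.5e-6 * 73680216481 = 5.84653e+04
Step 3: Compute denominator: E * t^3 = 130 * 8^3 = 66560
Step 4: w0 = numerator / denominator = 5.84653e+04 / 66560 = 0.8784 um


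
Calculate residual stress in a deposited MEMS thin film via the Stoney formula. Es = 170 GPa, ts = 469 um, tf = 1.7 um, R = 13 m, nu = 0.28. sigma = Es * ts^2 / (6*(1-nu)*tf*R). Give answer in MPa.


Step 1: Compute numerator: Es * ts^2 = 170 * 469^2 = 37393370 (GPa*um^2)
Step 2: Compute denominator (R in um): 6*(1-nu)*tf*R = 6*0.72*1.7*13e6 = 95472000.0 (um^2)
Step 3: sigma (GPa) = 37393370 / 95472000.0 = 3.91668e-01 GPa
Step 4: Convert to MPa (x1000): sigma = 391.7 MPa


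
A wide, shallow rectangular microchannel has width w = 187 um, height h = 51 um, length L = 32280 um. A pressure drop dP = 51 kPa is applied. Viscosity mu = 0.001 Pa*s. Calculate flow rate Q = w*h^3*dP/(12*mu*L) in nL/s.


Step 1: Convert all dimensions to SI (meters).
w = 187e-6 m, h = 51e-6 m, L = 32280e-6 m, dP = 51e3 Pa
Step 2: Q = w * h^3 * dP / (12 * mu * L)
Q = 187e-6 * (51e-6)^3 * 51e3 / (12 * 0.001 * 32280e-6) = 3.26593501e-09 m^3/s
Step 3: Convert Q from m^3/s to nL/s (1 m^3 = 1e12 nL, so multiply by 1e12).
Q = 3265.935 nL/s


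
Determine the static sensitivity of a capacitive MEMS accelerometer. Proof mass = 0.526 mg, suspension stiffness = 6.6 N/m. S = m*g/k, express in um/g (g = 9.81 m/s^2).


Step 1: Convert mass: m = 0.526 mg = 5.26e-07 kg
Step 2: S = m * g / k = 5.26e-07 * 9.81 / 6.6
Step 3: S = 7.82e-07 m/g
Step 4: Convert to um/g: S = 0.782 um/g


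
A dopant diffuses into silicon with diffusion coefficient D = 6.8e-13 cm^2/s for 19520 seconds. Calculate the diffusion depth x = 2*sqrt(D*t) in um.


Step 1: Compute D*t = 6.8e-13 * 19520 = 1.32736e-08 cm^2
Step 2: sqrt(D*t) = 1.15211e-04 cm
Step 3: x = 2 * 1.15211e-04 cm = 2.30422e-04 cm
Step 4: Convert to um (1 cm = 1e4 um): x = 2.304 um


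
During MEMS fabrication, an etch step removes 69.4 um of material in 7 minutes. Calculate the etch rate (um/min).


Step 1: Etch rate = depth / time
Step 2: rate = 69.4 / 7
rate = 9.914 um/min


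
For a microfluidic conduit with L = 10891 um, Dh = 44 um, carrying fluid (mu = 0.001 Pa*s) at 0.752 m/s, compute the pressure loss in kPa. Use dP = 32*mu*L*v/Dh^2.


Step 1: Convert to SI: L = 10891e-6 m, Dh = 44e-6 m
Step 2: dP = 32 * 0.001 * 10891e-6 * 0.752 / (44e-6)^2
Step 3: dP = 135372.43 Pa
Step 4: Convert to kPa: dP = 135.37 kPa


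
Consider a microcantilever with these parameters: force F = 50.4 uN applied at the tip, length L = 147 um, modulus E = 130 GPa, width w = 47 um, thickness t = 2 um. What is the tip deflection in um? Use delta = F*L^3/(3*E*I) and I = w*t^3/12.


Step 1: Calculate the second moment of area.
I = w * t^3 / 12 = 47 * 2^3 / 12 = 31.3333 um^4
Step 2: Convert E to consistent units (1 GPa = 1000 uN/um^2).
E = 130 GPa = 130000 uN/um^2
Step 3: Calculate tip deflection.
delta = F * L^3 / (3 * E * I)
delta = 50.4 * 147^3 / (3 * 130000 * 31.3333)
delta = 13.1012 um


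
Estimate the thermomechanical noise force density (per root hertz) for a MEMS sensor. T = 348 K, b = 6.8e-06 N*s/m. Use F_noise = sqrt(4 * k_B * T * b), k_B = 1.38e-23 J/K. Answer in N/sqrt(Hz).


Step 1: Compute 4 * k_B * T * b
= 4 * 1.38e-23 * 348 * 6.8e-06
= 1.3063e-25 N^2/Hz
Step 2: F_noise = sqrt(1.3063e-25)
F_noise = 3.61e-13 N/sqrt(Hz)


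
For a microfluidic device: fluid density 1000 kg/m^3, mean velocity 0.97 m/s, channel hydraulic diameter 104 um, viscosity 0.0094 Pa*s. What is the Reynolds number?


Step 1: Convert Dh to meters: Dh = 104e-6 m
Step 2: Re = rho * v * Dh / mu
Re = 1000 * 0.97 * 104e-6 / 0.0094
Re = 10.732


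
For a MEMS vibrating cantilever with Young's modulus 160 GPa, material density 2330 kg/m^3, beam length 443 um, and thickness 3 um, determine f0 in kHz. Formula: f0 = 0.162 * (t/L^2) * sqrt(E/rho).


Step 1: Convert units to SI.
t_SI = 3e-6 m, L_SI = 443e-6 m
Step 2: Calculate sqrt(E/rho).
sqrt(160e9 / 2330) = 8286.71 m/s
Step 3: Compute f0.
f0 = 0.162 * 3e-6 / (443e-6)^2 * 8286.71 = 20521.6 Hz = 20.52 kHz


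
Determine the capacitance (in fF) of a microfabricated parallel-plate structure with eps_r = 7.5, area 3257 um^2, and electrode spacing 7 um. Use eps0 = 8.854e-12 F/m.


Step 1: Convert area to m^2: A = 3257e-12 m^2
Step 2: Convert gap to m: d = 7e-6 m
Step 3: C = eps0 * eps_r * A / d
C = 8.854e-12 * 7.5 * 3257e-12 / 7e-6
Step 4: Convert to fF (multiply by 1e15).
C = 30.9 fF


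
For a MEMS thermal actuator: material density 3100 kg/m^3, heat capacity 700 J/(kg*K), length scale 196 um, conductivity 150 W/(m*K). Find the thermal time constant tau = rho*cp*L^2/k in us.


Step 1: Convert L to m: L = 196e-6 m
Step 2: L^2 = (196e-6)^2 = 3.8416e-08 m^2
Step 3: tau = 3100 * 700 * 3.8416e-08 / 150 = 5.5575147e-04 s
Step 4: Convert to microseconds (multiply by 1e6).
tau = 555.751 us


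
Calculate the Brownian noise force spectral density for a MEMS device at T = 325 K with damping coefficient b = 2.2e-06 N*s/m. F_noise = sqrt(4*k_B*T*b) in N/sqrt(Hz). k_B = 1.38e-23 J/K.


Step 1: Compute 4 * k_B * T * b
= 4 * 1.38e-23 * 325 * 2.2e-06
= 3.9468e-26 N^2/Hz
Step 2: F_noise = sqrt(3.9468e-26)
F_noise = 1.99e-13 N/sqrt(Hz)


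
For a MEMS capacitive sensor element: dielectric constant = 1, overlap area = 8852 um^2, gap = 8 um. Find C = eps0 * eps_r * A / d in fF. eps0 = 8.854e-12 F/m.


Step 1: Convert area to m^2: A = 8852e-12 m^2
Step 2: Convert gap to m: d = 8e-6 m
Step 3: C = eps0 * eps_r * A / d
C = 8.854e-12 * 1 * 8852e-12 / 8e-6
Step 4: Convert to fF (multiply by 1e15).
C = 9.8 fF


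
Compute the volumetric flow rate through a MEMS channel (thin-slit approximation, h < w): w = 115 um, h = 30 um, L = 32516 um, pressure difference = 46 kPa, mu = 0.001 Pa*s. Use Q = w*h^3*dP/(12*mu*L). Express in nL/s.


Step 1: Convert all dimensions to SI (meters).
w = 115e-6 m, h = 30e-6 m, L = 32516e-6 m, dP = 46e3 Pa
Step 2: Q = w * h^3 * dP / (12 * mu * L)
Q = 115e-6 * (30e-6)^3 * 46e3 / (12 * 0.001 * 32516e-6) = 3.6605056e-10 m^3/s
Step 3: Convert Q from m^3/s to nL/s (1 m^3 = 1e12 nL, so multiply by 1e12).
Q = 366.051 nL/s


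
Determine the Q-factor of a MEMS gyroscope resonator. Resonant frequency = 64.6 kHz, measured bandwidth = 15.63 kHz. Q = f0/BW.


Step 1: Q = f0 / bandwidth
Step 2: Q = 64.6 / 15.63
Q = 4.1


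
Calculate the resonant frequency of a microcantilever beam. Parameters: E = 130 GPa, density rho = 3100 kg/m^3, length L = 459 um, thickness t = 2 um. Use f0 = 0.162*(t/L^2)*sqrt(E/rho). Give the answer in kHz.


Step 1: Convert units to SI.
t_SI = 2e-6 m, L_SI = 459e-6 m
Step 2: Calculate sqrt(E/rho).
sqrt(130e9 / 3100) = 6475.76 m/s
Step 3: Compute f0.
f0 = 0.162 * 2e-6 / (459e-6)^2 * 6475.76 = 9958.9 Hz = 9.96 kHz


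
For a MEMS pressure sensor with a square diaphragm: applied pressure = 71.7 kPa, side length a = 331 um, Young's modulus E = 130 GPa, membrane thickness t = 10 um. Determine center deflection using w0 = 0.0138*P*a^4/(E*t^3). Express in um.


Step 1: Convert pressure to compatible units (E is in GPa, so P in GPa).
P = 71.7 kPa = 71.7e-6 GPa
Step 2: Compute numerator: 0.0138 * P * a^4.
a^4 = 331^4 = 12003612721
numerator = 0.0138 * 71.7e-6 * 12003612721 = 1.1877e+04
Step 3: Compute denominator: E * t^3 = 130 * 10^3 = 130000
Step 4: w0 = numerator / denominator = 1.1877e+04 / 130000 = 0.0914 um


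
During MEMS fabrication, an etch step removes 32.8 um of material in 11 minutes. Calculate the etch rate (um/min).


Step 1: Etch rate = depth / time
Step 2: rate = 32.8 / 11
rate = 2.982 um/min


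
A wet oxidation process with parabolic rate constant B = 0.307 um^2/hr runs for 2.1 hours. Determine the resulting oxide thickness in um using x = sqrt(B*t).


Step 1: Compute B*t = 0.307 * 2.1 = 0.6447
Step 2: x = sqrt(0.6447)
x = 0.803 um


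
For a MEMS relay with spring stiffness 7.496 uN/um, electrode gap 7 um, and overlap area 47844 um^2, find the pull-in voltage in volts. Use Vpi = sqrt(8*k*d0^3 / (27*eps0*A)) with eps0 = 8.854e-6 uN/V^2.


Step 1: Compute numerator: 8 * k * d0^3 = 8 * 7.496 * 7^3 = 20569.024
Step 2: Compute denominator: 27 * eps0 * A = 27 * 8.854e-6 * 47844 = 11.437491
Step 3: Vpi = sqrt(20569.024 / 11.437491)
Vpi = 42.41 V


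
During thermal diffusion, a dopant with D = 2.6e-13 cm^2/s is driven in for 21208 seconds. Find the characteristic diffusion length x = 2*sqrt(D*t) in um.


Step 1: Compute D*t = 2.6e-13 * 21208 = 5.51408e-09 cm^2
Step 2: sqrt(D*t) = 7.42569e-05 cm
Step 3: x = 2 * 7.42569e-05 cm = 1.485138e-04 cm
Step 4: Convert to um (1 cm = 1e4 um): x = 1.485 um


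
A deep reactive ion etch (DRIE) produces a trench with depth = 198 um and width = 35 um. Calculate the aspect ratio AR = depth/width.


Step 1: AR = depth / width
Step 2: AR = 198 / 35
AR = 5.7


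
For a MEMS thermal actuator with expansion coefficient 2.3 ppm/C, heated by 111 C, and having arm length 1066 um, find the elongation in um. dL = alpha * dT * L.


Step 1: Convert CTE: alpha = 2.3 ppm/C = 2.3e-6 /C
Step 2: dL = 2.3e-6 * 111 * 1066
dL = 0.2721 um


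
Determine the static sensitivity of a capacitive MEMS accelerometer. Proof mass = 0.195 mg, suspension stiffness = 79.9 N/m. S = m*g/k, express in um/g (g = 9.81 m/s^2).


Step 1: Convert mass: m = 0.195 mg = 1.95e-07 kg
Step 2: S = m * g / k = 1.95e-07 * 9.81 / 79.9
Step 3: S = 2.39e-08 m/g
Step 4: Convert to um/g: S = 0.024 um/g


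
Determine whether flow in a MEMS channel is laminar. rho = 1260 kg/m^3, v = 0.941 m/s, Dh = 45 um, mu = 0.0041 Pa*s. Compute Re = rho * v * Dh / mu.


Step 1: Convert Dh to meters: Dh = 45e-6 m
Step 2: Re = rho * v * Dh / mu
Re = 1260 * 0.941 * 45e-6 / 0.0041
Re = 13.013
Since Re = 13.013 is below ~2300, the flow is laminar.


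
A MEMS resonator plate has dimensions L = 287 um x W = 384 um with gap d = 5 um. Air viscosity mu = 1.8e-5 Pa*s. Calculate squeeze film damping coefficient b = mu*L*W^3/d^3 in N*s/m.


Step 1: Convert to SI.
L = 287e-6 m, W = 384e-6 m, d = 5e-6 m
Step 2: W^3 = (384e-6)^3 = 5.66e-11 m^3
Step 3: d^3 = (5e-6)^3 = 1.25e-16 m^3
Step 4: b = 1.8e-5 * 287e-6 * 5.66e-11 / 1.25e-16
b = 2.34e-03 N*s/m


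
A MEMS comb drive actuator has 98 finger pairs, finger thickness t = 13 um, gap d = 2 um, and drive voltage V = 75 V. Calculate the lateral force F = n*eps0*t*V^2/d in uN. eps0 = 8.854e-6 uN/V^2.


Step 1: Parameters: n=98, eps0=8.854e-6 uN/V^2, t=13 um, V=75 V, d=2 um
Step 2: V^2 = 5625
Step 3: F = 98 * 8.854e-6 * 13 * 5625 / 2
F = 31.725 uN


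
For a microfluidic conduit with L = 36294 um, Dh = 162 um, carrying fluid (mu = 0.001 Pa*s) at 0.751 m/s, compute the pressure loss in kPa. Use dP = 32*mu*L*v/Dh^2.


Step 1: Convert to SI: L = 36294e-6 m, Dh = 162e-6 m
Step 2: dP = 32 * 0.001 * 36294e-6 * 0.751 / (162e-6)^2
Step 3: dP = 33234.93 Pa
Step 4: Convert to kPa: dP = 33.23 kPa


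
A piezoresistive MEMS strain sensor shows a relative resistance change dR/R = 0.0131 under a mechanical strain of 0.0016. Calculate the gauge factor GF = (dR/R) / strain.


Step 1: Identify values.
dR/R = 0.0131, strain = 0.0016
Step 2: GF = (dR/R) / strain = 0.0131 / 0.0016
GF = 8.2


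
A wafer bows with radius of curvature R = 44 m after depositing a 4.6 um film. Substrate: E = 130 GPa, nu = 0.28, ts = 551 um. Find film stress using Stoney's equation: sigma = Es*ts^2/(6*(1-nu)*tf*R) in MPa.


Step 1: Compute numerator: Es * ts^2 = 130 * 551^2 = 39468130 (GPa*um^2)
Step 2: Compute denominator (R in um): 6*(1-nu)*tf*R = 6*0.72*4.6*44e6 = 874368000.0 (um^2)
Step 3: sigma (GPa) = 39468130 / 874368000.0 = 4.5139e-02 GPa
Step 4: Convert to MPa (x1000): sigma = 45.1 MPa


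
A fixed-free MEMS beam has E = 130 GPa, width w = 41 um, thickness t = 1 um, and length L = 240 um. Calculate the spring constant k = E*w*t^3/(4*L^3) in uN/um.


Step 1: Convert E to consistent units (1 GPa = 1000 uN/um^2).
E = 130 GPa = 130000 uN/um^2
Step 2: Compute t^3 = 1^3 = 1
Step 3: Compute L^3 = 240^3 = 13824000
Step 4: k = 130000 * 41 * 1 / (4 * 13824000)
k = 0.0964 uN/um


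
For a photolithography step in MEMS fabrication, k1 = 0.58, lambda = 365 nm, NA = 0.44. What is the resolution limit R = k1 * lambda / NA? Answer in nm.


Step 1: Identify values: k1 = 0.58, lambda = 365 nm, NA = 0.44
Step 2: R = k1 * lambda / NA
R = 0.58 * 365 / 0.44
R = 481.1 nm


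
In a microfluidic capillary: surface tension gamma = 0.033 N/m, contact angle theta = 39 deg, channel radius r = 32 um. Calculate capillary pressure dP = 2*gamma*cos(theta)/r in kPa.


Step 1: cos(39 deg) = 0.7771
Step 2: Convert r to m: r = 32e-6 m
Step 3: dP = 2 * 0.033 * 0.7771 / 32e-6 = 1602.8 Pa
Step 4: Convert Pa to kPa (divide by 1000).
dP = 1.6 kPa


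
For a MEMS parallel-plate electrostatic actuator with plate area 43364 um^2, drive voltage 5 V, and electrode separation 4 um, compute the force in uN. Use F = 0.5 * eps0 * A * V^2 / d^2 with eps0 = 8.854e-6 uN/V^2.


Step 1: Identify parameters.
eps0 = 8.854e-6 uN/V^2, A = 43364 um^2, V = 5 V, d = 4 um
Step 2: Compute V^2 = 5^2 = 25
Step 3: Compute d^2 = 4^2 = 16
Step 4: F = 0.5 * 8.854e-6 * 43364 * 25 / 16
F = 0.3 uN


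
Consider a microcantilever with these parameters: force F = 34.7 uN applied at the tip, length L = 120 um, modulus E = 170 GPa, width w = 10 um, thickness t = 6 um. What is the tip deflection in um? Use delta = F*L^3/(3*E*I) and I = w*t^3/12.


Step 1: Calculate the second moment of area.
I = w * t^3 / 12 = 10 * 6^3 / 12 = 180.0 um^4
Step 2: Convert E to consistent units (1 GPa = 1000 uN/um^2).
E = 170 GPa = 170000 uN/um^2
Step 3: Calculate tip deflection.
delta = F * L^3 / (3 * E * I)
delta = 34.7 * 120^3 / (3 * 170000 * 180.0)
delta = 0.6532 um


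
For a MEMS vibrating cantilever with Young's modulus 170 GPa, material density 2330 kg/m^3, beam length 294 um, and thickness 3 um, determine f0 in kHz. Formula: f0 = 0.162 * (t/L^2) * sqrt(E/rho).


Step 1: Convert units to SI.
t_SI = 3e-6 m, L_SI = 294e-6 m
Step 2: Calculate sqrt(E/rho).
sqrt(170e9 / 2330) = 8541.74 m/s
Step 3: Compute f0.
f0 = 0.162 * 3e-6 / (294e-6)^2 * 8541.74 = 48027.3 Hz = 48.03 kHz


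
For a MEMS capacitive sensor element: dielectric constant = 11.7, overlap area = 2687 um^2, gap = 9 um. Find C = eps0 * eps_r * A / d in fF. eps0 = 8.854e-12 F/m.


Step 1: Convert area to m^2: A = 2687e-12 m^2
Step 2: Convert gap to m: d = 9e-6 m
Step 3: C = eps0 * eps_r * A / d
C = 8.854e-12 * 11.7 * 2687e-12 / 9e-6
Step 4: Convert to fF (multiply by 1e15).
C = 30.93 fF


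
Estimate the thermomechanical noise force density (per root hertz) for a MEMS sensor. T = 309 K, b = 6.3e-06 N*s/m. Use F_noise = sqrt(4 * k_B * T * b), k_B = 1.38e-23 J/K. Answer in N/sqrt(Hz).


Step 1: Compute 4 * k_B * T * b
= 4 * 1.38e-23 * 309 * 6.3e-06
= 1.0746e-25 N^2/Hz
Step 2: F_noise = sqrt(1.0746e-25)
F_noise = 3.28e-13 N/sqrt(Hz)


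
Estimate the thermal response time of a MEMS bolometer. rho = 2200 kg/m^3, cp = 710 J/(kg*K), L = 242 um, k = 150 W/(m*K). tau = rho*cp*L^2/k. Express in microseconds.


Step 1: Convert L to m: L = 242e-6 m
Step 2: L^2 = (242e-6)^2 = 5.8564e-08 m^2
Step 3: tau = 2200 * 710 * 5.8564e-08 / 150 = 6.0984645e-04 s
Step 4: Convert to microseconds (multiply by 1e6).
tau = 609.846 us


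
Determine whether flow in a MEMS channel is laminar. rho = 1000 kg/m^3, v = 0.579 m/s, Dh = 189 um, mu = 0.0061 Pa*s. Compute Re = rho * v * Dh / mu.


Step 1: Convert Dh to meters: Dh = 189e-6 m
Step 2: Re = rho * v * Dh / mu
Re = 1000 * 0.579 * 189e-6 / 0.0061
Re = 17.94
Since Re = 17.94 is below ~2300, the flow is laminar.


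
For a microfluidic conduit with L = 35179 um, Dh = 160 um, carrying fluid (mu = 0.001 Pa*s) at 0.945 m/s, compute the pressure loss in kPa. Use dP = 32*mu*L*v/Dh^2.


Step 1: Convert to SI: L = 35179e-6 m, Dh = 160e-6 m
Step 2: dP = 32 * 0.001 * 35179e-6 * 0.945 / (160e-6)^2
Step 3: dP = 41555.19 Pa
Step 4: Convert to kPa: dP = 41.56 kPa


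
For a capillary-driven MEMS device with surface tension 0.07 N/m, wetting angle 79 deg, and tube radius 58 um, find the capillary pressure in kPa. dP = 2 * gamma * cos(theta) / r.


Step 1: cos(79 deg) = 0.1908
Step 2: Convert r to m: r = 58e-6 m
Step 3: dP = 2 * 0.07 * 0.1908 / 58e-6 = 460.6 Pa
Step 4: Convert Pa to kPa (divide by 1000).
dP = 0.46 kPa


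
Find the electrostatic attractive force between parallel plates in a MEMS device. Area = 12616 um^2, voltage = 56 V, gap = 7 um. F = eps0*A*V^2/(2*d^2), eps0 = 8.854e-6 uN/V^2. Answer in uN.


Step 1: Identify parameters.
eps0 = 8.854e-6 uN/V^2, A = 12616 um^2, V = 56 V, d = 7 um
Step 2: Compute V^2 = 56^2 = 3136
Step 3: Compute d^2 = 7^2 = 49
Step 4: F = 0.5 * 8.854e-6 * 12616 * 3136 / 49
F = 3.574 uN


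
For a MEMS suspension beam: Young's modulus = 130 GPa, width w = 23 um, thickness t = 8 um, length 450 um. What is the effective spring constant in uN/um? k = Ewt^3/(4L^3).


Step 1: Convert E to consistent units (1 GPa = 1000 uN/um^2).
E = 130 GPa = 130000 uN/um^2
Step 2: Compute t^3 = 8^3 = 512
Step 3: Compute L^3 = 450^3 = 91125000
Step 4: k = 130000 * 23 * 512 / (4 * 91125000)
k = 4.1999 uN/um


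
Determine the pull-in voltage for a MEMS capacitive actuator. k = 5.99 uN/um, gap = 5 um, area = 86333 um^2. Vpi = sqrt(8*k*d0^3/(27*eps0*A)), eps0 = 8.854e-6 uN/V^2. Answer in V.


Step 1: Compute numerator: 8 * k * d0^3 = 8 * 5.99 * 5^3 = 5990.0
Step 2: Compute denominator: 27 * eps0 * A = 27 * 8.854e-6 * 86333 = 20.638594
Step 3: Vpi = sqrt(5990.0 / 20.638594)
Vpi = 17.04 V


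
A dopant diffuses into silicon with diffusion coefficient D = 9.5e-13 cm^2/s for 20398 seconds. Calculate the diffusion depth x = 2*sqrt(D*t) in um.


Step 1: Compute D*t = 9.5e-13 * 20398 = 1.93781e-08 cm^2
Step 2: sqrt(D*t) = 1.39205e-04 cm
Step 3: x = 2 * 1.39205e-04 cm = 2.7841e-04 cm
Step 4: Convert to um (1 cm = 1e4 um): x = 2.784 um


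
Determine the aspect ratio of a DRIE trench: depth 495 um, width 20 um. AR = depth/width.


Step 1: AR = depth / width
Step 2: AR = 495 / 20
AR = 24.8


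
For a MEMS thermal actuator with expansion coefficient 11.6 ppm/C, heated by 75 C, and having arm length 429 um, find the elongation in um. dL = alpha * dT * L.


Step 1: Convert CTE: alpha = 11.6 ppm/C = 11.6e-6 /C
Step 2: dL = 11.6e-6 * 75 * 429
dL = 0.3732 um


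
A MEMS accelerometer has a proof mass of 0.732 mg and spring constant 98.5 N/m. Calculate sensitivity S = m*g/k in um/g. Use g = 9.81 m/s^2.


Step 1: Convert mass: m = 0.732 mg = 7.32e-07 kg
Step 2: S = m * g / k = 7.32e-07 * 9.81 / 98.5
Step 3: S = 7.29e-08 m/g
Step 4: Convert to um/g: S = 0.073 um/g


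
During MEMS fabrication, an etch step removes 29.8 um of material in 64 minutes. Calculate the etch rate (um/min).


Step 1: Etch rate = depth / time
Step 2: rate = 29.8 / 64
rate = 0.466 um/min


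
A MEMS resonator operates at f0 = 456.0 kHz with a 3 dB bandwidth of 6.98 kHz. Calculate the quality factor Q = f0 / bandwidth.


Step 1: Q = f0 / bandwidth
Step 2: Q = 456.0 / 6.98
Q = 65.3


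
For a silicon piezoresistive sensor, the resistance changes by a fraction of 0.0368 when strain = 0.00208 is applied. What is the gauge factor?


Step 1: Identify values.
dR/R = 0.0368, strain = 0.00208
Step 2: GF = (dR/R) / strain = 0.0368 / 0.00208
GF = 17.7


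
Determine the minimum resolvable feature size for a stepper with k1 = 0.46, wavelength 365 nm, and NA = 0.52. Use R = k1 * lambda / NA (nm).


Step 1: Identify values: k1 = 0.46, lambda = 365 nm, NA = 0.52
Step 2: R = k1 * lambda / NA
R = 0.46 * 365 / 0.52
R = 322.9 nm


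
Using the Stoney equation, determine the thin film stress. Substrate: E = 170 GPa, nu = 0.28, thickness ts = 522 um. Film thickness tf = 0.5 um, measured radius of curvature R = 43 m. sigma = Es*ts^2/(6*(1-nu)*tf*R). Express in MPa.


Step 1: Compute numerator: Es * ts^2 = 170 * 522^2 = 46322280 (GPa*um^2)
Step 2: Compute denominator (R in um): 6*(1-nu)*tf*R = 6*0.72*0.5*43e6 = 92880000.0 (um^2)
Step 3: sigma (GPa) = 46322280 / 92880000.0 = 4.98733e-01 GPa
Step 4: Convert to MPa (x1000): sigma = 498.7 MPa


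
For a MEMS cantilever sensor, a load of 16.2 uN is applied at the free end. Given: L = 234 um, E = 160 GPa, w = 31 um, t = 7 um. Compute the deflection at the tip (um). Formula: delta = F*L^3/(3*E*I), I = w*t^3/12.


Step 1: Calculate the second moment of area.
I = w * t^3 / 12 = 31 * 7^3 / 12 = 886.0833 um^4
Step 2: Convert E to consistent units (1 GPa = 1000 uN/um^2).
E = 160 GPa = 160000 uN/um^2
Step 3: Calculate tip deflection.
delta = F * L^3 / (3 * E * I)
delta = 16.2 * 234^3 / (3 * 160000 * 886.0833)
delta = 0.488 um


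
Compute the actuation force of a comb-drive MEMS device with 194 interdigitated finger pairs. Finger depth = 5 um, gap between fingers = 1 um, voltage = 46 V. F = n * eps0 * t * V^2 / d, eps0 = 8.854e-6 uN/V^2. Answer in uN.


Step 1: Parameters: n=194, eps0=8.854e-6 uN/V^2, t=5 um, V=46 V, d=1 um
Step 2: V^2 = 2116
Step 3: F = 194 * 8.854e-6 * 5 * 2116 / 1
F = 18.173 uN


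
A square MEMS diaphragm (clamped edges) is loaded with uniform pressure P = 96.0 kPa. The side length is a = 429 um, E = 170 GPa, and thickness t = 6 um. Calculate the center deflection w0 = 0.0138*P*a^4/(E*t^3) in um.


Step 1: Convert pressure to compatible units (E is in GPa, so P in GPa).
P = 96.0 kPa = 96.0e-6 GPa
Step 2: Compute numerator: 0.0138 * P * a^4.
a^4 = 429^4 = 33871089681
numerator = 0.0138 * 96.0e-6 * 33871089681 = 4.48724e+04
Step 3: Compute denominator: E * t^3 = 170 * 6^3 = 36720
Step 4: w0 = numerator / denominator = 4.48724e+04 / 36720 = 1.222 um


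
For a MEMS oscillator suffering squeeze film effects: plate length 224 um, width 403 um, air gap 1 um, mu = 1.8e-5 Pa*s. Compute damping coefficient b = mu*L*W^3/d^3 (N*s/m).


Step 1: Convert to SI.
L = 224e-6 m, W = 403e-6 m, d = 1e-6 m
Step 2: W^3 = (403e-6)^3 = 6.55e-11 m^3
Step 3: d^3 = (1e-6)^3 = 1.00e-18 m^3
Step 4: b = 1.8e-5 * 224e-6 * 6.55e-11 / 1.00e-18
b = 2.64e-01 N*s/m


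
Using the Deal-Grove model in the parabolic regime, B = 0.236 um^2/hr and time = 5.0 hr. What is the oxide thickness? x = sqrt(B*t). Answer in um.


Step 1: Compute B*t = 0.236 * 5.0 = 1.18
Step 2: x = sqrt(1.18)
x = 1.086 um


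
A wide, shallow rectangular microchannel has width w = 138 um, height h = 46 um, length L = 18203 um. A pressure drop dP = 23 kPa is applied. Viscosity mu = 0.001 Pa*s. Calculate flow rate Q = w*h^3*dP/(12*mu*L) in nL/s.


Step 1: Convert all dimensions to SI (meters).
w = 138e-6 m, h = 46e-6 m, L = 18203e-6 m, dP = 23e3 Pa
Step 2: Q = w * h^3 * dP / (12 * mu * L)
Q = 138e-6 * (46e-6)^3 * 23e3 / (12 * 0.001 * 18203e-6) = 1.41434774e-09 m^3/s
Step 3: Convert Q from m^3/s to nL/s (1 m^3 = 1e12 nL, so multiply by 1e12).
Q = 1414.348 nL/s


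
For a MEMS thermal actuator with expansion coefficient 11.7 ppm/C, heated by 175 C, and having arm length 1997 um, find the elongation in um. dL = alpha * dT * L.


Step 1: Convert CTE: alpha = 11.7 ppm/C = 11.7e-6 /C
Step 2: dL = 11.7e-6 * 175 * 1997
dL = 4.0889 um


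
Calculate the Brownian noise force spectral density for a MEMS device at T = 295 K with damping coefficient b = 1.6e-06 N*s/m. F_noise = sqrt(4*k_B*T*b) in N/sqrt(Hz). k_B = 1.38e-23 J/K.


Step 1: Compute 4 * k_B * T * b
= 4 * 1.38e-23 * 295 * 1.6e-06
= 2.6054e-26 N^2/Hz
Step 2: F_noise = sqrt(2.6054e-26)
F_noise = 1.61e-13 N/sqrt(Hz)


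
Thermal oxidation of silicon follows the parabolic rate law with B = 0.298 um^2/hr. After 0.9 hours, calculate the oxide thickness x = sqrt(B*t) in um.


Step 1: Compute B*t = 0.298 * 0.9 = 0.2682
Step 2: x = sqrt(0.2682)
x = 0.518 um


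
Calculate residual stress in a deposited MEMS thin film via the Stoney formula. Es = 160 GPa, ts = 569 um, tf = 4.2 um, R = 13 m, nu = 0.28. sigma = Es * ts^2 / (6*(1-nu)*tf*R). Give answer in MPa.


Step 1: Compute numerator: Es * ts^2 = 160 * 569^2 = 51801760 (GPa*um^2)
Step 2: Compute denominator (R in um): 6*(1-nu)*tf*R = 6*0.72*4.2*13e6 = 235872000.0 (um^2)
Step 3: sigma (GPa) = 51801760 / 235872000.0 = 2.19618e-01 GPa
Step 4: Convert to MPa (x1000): sigma = 219.6 MPa


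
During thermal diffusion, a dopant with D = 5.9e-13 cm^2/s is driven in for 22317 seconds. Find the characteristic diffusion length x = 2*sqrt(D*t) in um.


Step 1: Compute D*t = 5.9e-13 * 22317 = 1.316703e-08 cm^2
Step 2: sqrt(D*t) = 1.14748e-04 cm
Step 3: x = 2 * 1.14748e-04 cm = 2.29496e-04 cm
Step 4: Convert to um (1 cm = 1e4 um): x = 2.295 um


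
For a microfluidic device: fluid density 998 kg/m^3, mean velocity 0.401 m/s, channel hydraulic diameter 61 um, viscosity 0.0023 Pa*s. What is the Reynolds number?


Step 1: Convert Dh to meters: Dh = 61e-6 m
Step 2: Re = rho * v * Dh / mu
Re = 998 * 0.401 * 61e-6 / 0.0023
Re = 10.614


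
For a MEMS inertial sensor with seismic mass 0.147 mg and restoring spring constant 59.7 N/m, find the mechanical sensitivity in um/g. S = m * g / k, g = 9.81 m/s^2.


Step 1: Convert mass: m = 0.147 mg = 1.47e-07 kg
Step 2: S = m * g / k = 1.47e-07 * 9.81 / 59.7
Step 3: S = 2.42e-08 m/g
Step 4: Convert to um/g: S = 0.024 um/g


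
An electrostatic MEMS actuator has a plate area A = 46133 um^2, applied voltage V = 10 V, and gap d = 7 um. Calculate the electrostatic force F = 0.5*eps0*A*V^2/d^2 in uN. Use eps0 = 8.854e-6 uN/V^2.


Step 1: Identify parameters.
eps0 = 8.854e-6 uN/V^2, A = 46133 um^2, V = 10 V, d = 7 um
Step 2: Compute V^2 = 10^2 = 100
Step 3: Compute d^2 = 7^2 = 49
Step 4: F = 0.5 * 8.854e-6 * 46133 * 100 / 49
F = 0.417 uN


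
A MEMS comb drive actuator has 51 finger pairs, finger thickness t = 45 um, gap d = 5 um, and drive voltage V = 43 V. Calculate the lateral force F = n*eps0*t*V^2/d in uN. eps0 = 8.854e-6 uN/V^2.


Step 1: Parameters: n=51, eps0=8.854e-6 uN/V^2, t=45 um, V=43 V, d=5 um
Step 2: V^2 = 1849
Step 3: F = 51 * 8.854e-6 * 45 * 1849 / 5
F = 7.514 uN


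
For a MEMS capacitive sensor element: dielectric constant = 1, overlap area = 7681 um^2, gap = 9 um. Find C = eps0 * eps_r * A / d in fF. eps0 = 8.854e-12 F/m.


Step 1: Convert area to m^2: A = 7681e-12 m^2
Step 2: Convert gap to m: d = 9e-6 m
Step 3: C = eps0 * eps_r * A / d
C = 8.854e-12 * 1 * 7681e-12 / 9e-6
Step 4: Convert to fF (multiply by 1e15).
C = 7.56 fF


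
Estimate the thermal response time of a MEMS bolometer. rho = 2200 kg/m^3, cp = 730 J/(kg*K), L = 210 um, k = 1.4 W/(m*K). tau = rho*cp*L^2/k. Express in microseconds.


Step 1: Convert L to m: L = 210e-6 m
Step 2: L^2 = (210e-6)^2 = 4.41e-08 m^2
Step 3: tau = 2200 * 730 * 4.41e-08 / 1.4 = 5.0589e-02 s
Step 4: Convert to microseconds (multiply by 1e6).
tau = 50589.0 us


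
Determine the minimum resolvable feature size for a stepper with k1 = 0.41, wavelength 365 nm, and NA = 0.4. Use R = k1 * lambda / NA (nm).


Step 1: Identify values: k1 = 0.41, lambda = 365 nm, NA = 0.4
Step 2: R = k1 * lambda / NA
R = 0.41 * 365 / 0.4
R = 374.1 nm


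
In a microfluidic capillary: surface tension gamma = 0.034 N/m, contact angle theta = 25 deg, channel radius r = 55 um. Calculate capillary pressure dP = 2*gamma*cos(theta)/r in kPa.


Step 1: cos(25 deg) = 0.9063
Step 2: Convert r to m: r = 55e-6 m
Step 3: dP = 2 * 0.034 * 0.9063 / 55e-6 = 1120.5 Pa
Step 4: Convert Pa to kPa (divide by 1000).
dP = 1.12 kPa


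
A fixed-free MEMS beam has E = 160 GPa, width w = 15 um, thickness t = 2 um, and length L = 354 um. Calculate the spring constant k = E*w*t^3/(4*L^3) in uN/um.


Step 1: Convert E to consistent units (1 GPa = 1000 uN/um^2).
E = 160 GPa = 160000 uN/um^2
Step 2: Compute t^3 = 2^3 = 8
Step 3: Compute L^3 = 354^3 = 44361864
Step 4: k = 160000 * 15 * 8 / (4 * 44361864)
k = 0.1082 uN/um


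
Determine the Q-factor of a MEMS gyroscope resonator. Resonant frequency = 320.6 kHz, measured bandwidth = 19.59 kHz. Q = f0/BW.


Step 1: Q = f0 / bandwidth
Step 2: Q = 320.6 / 19.59
Q = 16.4


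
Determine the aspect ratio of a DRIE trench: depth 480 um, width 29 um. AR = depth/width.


Step 1: AR = depth / width
Step 2: AR = 480 / 29
AR = 16.6


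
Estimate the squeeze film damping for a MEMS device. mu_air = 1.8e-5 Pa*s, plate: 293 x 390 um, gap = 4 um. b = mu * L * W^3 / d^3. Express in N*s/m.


Step 1: Convert to SI.
L = 293e-6 m, W = 390e-6 m, d = 4e-6 m
Step 2: W^3 = (390e-6)^3 = 5.93e-11 m^3
Step 3: d^3 = (4e-6)^3 = 6.40e-17 m^3
Step 4: b = 1.8e-5 * 293e-6 * 5.93e-11 / 6.40e-17
b = 4.89e-03 N*s/m


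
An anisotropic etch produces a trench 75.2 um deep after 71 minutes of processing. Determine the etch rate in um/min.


Step 1: Etch rate = depth / time
Step 2: rate = 75.2 / 71
rate = 1.059 um/min


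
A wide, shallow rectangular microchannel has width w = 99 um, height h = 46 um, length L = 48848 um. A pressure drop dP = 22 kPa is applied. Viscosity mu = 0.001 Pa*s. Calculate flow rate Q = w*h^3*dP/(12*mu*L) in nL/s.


Step 1: Convert all dimensions to SI (meters).
w = 99e-6 m, h = 46e-6 m, L = 48848e-6 m, dP = 22e3 Pa
Step 2: Q = w * h^3 * dP / (12 * mu * L)
Q = 99e-6 * (46e-6)^3 * 22e3 / (12 * 0.001 * 48848e-6) = 3.6166238e-10 m^3/s
Step 3: Convert Q from m^3/s to nL/s (1 m^3 = 1e12 nL, so multiply by 1e12).
Q = 361.662 nL/s


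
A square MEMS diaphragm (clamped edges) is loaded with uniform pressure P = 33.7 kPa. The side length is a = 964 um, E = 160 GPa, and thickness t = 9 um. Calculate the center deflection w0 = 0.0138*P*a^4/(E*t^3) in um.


Step 1: Convert pressure to compatible units (E is in GPa, so P in GPa).
P = 33.7 kPa = 33.7e-6 GPa
Step 2: Compute numerator: 0.0138 * P * a^4.
a^4 = 964^4 = 863591055616
numerator = 0.0138 * 33.7e-6 * 863591055616 = 4.016217e+05
Step 3: Compute denominator: E * t^3 = 160 * 9^3 = 116640
Step 4: w0 = numerator / denominator = 4.016217e+05 / 116640 = 3.4433 um


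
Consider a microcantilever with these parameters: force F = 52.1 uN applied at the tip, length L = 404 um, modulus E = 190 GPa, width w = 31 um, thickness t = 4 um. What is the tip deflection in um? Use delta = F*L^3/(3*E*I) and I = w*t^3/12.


Step 1: Calculate the second moment of area.
I = w * t^3 / 12 = 31 * 4^3 / 12 = 165.3333 um^4
Step 2: Convert E to consistent units (1 GPa = 1000 uN/um^2).
E = 190 GPa = 190000 uN/um^2
Step 3: Calculate tip deflection.
delta = F * L^3 / (3 * E * I)
delta = 52.1 * 404^3 / (3 * 190000 * 165.3333)
delta = 36.4541 um


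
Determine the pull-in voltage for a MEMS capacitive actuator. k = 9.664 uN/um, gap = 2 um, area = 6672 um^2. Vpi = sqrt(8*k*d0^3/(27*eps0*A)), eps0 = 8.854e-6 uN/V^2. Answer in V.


Step 1: Compute numerator: 8 * k * d0^3 = 8 * 9.664 * 2^3 = 618.496
Step 2: Compute denominator: 27 * eps0 * A = 27 * 8.854e-6 * 6672 = 1.594995
Step 3: Vpi = sqrt(618.496 / 1.594995)
Vpi = 19.69 V


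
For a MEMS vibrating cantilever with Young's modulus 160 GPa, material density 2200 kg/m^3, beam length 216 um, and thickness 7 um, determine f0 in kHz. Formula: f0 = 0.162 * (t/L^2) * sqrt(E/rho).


Step 1: Convert units to SI.
t_SI = 7e-6 m, L_SI = 216e-6 m
Step 2: Calculate sqrt(E/rho).
sqrt(160e9 / 2200) = 8528.03 m/s
Step 3: Compute f0.
f0 = 0.162 * 7e-6 / (216e-6)^2 * 8528.03 = 207278.5 Hz = 207.28 kHz


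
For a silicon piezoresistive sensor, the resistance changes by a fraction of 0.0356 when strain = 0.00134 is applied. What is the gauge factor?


Step 1: Identify values.
dR/R = 0.0356, strain = 0.00134
Step 2: GF = (dR/R) / strain = 0.0356 / 0.00134
GF = 26.6


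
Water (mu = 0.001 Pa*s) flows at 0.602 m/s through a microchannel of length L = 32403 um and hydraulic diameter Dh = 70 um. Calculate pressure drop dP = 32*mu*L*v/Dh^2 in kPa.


Step 1: Convert to SI: L = 32403e-6 m, Dh = 70e-6 m
Step 2: dP = 32 * 0.001 * 32403e-6 * 0.602 / (70e-6)^2
Step 3: dP = 127390.08 Pa
Step 4: Convert to kPa: dP = 127.39 kPa


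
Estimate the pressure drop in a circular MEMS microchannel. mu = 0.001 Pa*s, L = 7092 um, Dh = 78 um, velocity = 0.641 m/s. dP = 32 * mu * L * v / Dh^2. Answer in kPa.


Step 1: Convert to SI: L = 7092e-6 m, Dh = 78e-6 m
Step 2: dP = 32 * 0.001 * 7092e-6 * 0.641 / (78e-6)^2
Step 3: dP = 23910.44 Pa
Step 4: Convert to kPa: dP = 23.91 kPa


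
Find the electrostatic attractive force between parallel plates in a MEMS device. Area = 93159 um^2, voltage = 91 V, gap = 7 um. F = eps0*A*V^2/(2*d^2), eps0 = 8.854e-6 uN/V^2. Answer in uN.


Step 1: Identify parameters.
eps0 = 8.854e-6 uN/V^2, A = 93159 um^2, V = 91 V, d = 7 um
Step 2: Compute V^2 = 91^2 = 8281
Step 3: Compute d^2 = 7^2 = 49
Step 4: F = 0.5 * 8.854e-6 * 93159 * 8281 / 49
F = 69.698 uN


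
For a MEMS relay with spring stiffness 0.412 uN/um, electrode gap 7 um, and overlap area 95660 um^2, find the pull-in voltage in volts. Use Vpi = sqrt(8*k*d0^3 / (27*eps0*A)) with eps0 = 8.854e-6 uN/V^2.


Step 1: Compute numerator: 8 * k * d0^3 = 8 * 0.412 * 7^3 = 1130.528
Step 2: Compute denominator: 27 * eps0 * A = 27 * 8.854e-6 * 95660 = 22.868288
Step 3: Vpi = sqrt(1130.528 / 22.868288)
Vpi = 7.03 V


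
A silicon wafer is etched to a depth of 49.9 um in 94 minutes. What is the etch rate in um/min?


Step 1: Etch rate = depth / time
Step 2: rate = 49.9 / 94
rate = 0.531 um/min


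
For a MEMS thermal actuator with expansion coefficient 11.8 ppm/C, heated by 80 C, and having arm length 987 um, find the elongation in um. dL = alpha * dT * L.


Step 1: Convert CTE: alpha = 11.8 ppm/C = 11.8e-6 /C
Step 2: dL = 11.8e-6 * 80 * 987
dL = 0.9317 um


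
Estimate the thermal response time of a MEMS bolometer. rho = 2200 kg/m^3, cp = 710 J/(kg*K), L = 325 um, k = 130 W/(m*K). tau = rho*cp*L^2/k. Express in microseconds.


Step 1: Convert L to m: L = 325e-6 m
Step 2: L^2 = (325e-6)^2 = 1.05625e-07 m^2
Step 3: tau = 2200 * 710 * 1.05625e-07 / 130 = 1.269125e-03 s
Step 4: Convert to microseconds (multiply by 1e6).
tau = 1269.125 us


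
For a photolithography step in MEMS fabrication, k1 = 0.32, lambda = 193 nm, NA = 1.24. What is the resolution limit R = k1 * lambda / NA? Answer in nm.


Step 1: Identify values: k1 = 0.32, lambda = 193 nm, NA = 1.24
Step 2: R = k1 * lambda / NA
R = 0.32 * 193 / 1.24
R = 49.8 nm
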